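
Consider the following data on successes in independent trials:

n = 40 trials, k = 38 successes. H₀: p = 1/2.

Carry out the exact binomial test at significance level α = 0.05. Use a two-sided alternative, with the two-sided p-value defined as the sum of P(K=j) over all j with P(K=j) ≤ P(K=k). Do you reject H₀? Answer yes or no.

Exact binomial: n=40, k=38, p₀=1/2=0.5000
P(X=j) = C(n,j)·p₀^j·(1−p₀)^(n−j); p = Σ P(X=j) over j with P(X=j) ≤ P(X=38)
p-value (two-sided) = 0.00000
At α=0.05: p < α → reject H₀

reject H₀: yes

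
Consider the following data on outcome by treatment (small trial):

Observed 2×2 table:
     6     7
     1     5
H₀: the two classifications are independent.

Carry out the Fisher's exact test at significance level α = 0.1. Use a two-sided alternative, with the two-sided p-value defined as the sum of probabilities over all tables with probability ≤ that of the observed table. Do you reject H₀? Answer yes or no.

reject H₀: no

Margins: r₁=13, r₂=6, c₁=7, c₂=12, n=19
p_obs = C(13,6)·C(6,1)/C(19,7); sum pmf over tables with pmf ≤ p_obs
p-value (two-sided) = 0.33308
At α=0.1: p ≥ α → fail to reject H₀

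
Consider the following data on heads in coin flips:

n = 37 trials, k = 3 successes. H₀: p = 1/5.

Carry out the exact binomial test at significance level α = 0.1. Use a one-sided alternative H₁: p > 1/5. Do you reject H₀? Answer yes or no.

reject H₀: no

Exact binomial: n=37, k=3, p₀=1/5=0.2000
P(X≥3) from Σ C(n,i)·p₀^i·(1−p₀)^(n−i)
p-value (one-sided, H₁ greater) = 0.98653
At α=0.1: p ≥ α → fail to reject H₀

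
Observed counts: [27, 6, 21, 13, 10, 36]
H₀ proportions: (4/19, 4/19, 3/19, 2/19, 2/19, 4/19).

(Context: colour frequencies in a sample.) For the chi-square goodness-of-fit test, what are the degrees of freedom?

degrees of freedom = 5

df = k − 1 = 6 − 1 = 5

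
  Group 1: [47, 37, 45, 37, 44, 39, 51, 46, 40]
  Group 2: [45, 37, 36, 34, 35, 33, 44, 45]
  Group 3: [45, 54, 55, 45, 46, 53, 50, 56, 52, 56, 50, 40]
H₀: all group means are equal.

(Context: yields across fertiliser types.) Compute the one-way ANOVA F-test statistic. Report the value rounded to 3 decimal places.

Group means [42.89, 38.62, 50.17], grand mean 44.724
SSB = Σnᵢ(x̄ᵢ−x̄)² = 683.363; SSW = ΣΣ(x−x̄ᵢ)² = 668.431
MSB = 683.363/2 = 341.6813; MSW = 668.431/26 = 25.7089
F = MSB/MSW = 13.2904
df = (2, 26)

test statistic = 13.290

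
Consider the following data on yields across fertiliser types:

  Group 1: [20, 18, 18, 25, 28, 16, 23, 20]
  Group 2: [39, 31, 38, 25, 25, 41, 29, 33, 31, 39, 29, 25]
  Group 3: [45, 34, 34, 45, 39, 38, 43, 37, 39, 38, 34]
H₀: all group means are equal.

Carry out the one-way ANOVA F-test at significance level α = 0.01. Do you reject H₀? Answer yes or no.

Group means [21.00, 32.08, 38.73], grand mean 31.581
SSB = Σnᵢ(x̄ᵢ−x̄)² = 1460.450; SSW = ΣΣ(x−x̄ᵢ)² = 665.098
MSB = 1460.450/2 = 730.2250; MSW = 665.098/28 = 23.7535
F = MSB/MSW = 30.7418
df = (2, 28)
p-value (upper-tail) = 0.00000
At α=0.01: p < α → reject H₀

reject H₀: yes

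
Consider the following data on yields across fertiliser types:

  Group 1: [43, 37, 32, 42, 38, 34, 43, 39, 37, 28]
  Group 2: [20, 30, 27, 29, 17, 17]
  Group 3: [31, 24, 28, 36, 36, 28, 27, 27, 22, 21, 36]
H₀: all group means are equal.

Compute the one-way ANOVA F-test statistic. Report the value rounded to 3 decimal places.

test statistic = 13.870

Group means [37.30, 23.33, 28.73], grand mean 30.704
SSB = Σnᵢ(x̄ᵢ−x̄)² = 804.014; SSW = ΣΣ(x−x̄ᵢ)² = 695.615
MSB = 804.014/2 = 402.0072; MSW = 695.615/24 = 28.9840
F = MSB/MSW = 13.8700
df = (2, 24)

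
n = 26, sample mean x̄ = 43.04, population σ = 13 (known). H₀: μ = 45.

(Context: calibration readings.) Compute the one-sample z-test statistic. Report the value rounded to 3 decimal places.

SE = σ/√n = 13/√26 = 2.5495
z = (x̄−μ₀)/SE = (43.04−45)/2.5495 = -0.7688

test statistic = -0.769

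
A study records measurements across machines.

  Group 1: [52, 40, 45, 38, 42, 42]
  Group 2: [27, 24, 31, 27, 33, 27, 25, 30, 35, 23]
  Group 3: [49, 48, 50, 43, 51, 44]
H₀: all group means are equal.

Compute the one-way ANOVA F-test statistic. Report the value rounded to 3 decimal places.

Group means [43.17, 28.20, 47.50], grand mean 37.545
SSB = Σnᵢ(x̄ᵢ−x̄)² = 1657.521; SSW = ΣΣ(x−x̄ᵢ)² = 313.933
MSB = 1657.521/2 = 828.7606; MSW = 313.933/19 = 16.5228
F = MSB/MSW = 50.1586
df = (2, 19)

test statistic = 50.159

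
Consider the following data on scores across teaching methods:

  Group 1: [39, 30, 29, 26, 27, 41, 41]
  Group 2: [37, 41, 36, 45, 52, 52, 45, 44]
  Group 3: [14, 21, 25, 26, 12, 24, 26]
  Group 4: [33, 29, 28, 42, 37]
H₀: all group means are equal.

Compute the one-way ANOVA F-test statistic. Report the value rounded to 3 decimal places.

test statistic = 17.294

Group means [33.29, 44.00, 21.14, 33.80], grand mean 33.407
SSB = Σnᵢ(x̄ᵢ−x̄)² = 1951.433; SSW = ΣΣ(x−x̄ᵢ)² = 865.086
MSB = 1951.433/3 = 650.4776; MSW = 865.086/23 = 37.6124
F = MSB/MSW = 17.2942
df = (3, 23)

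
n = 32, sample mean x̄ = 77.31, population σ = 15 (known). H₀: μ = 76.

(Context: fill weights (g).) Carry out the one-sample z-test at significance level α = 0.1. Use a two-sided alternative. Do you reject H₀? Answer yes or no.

SE = σ/√n = 15/√32 = 2.6517
z = (x̄−μ₀)/SE = (77.31−76)/2.6517 = 0.4940
p-value (two-sided) = 0.62128
At α=0.1: p ≥ α → fail to reject H₀

reject H₀: no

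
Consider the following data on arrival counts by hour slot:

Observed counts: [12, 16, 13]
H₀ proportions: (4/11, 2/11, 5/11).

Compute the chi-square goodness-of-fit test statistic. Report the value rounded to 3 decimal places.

n = 41; E_i = n·p_i = [14.91, 7.45, 18.64]
χ² = (12−14.91)²/14.91 + (16−7.45)²/7.45 + (13−18.64)²/18.64 = 12.0683
df = 2

test statistic = 12.068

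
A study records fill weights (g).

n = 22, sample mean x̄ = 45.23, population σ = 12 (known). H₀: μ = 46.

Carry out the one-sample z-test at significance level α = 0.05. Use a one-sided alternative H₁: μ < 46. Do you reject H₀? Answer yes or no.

SE = σ/√n = 12/√22 = 2.5584
z = (x̄−μ₀)/SE = (45.23−46)/2.5584 = -0.3010
p-value (one-sided, H₁ less) = 0.38172
At α=0.05: p ≥ α → fail to reject H₀

reject H₀: no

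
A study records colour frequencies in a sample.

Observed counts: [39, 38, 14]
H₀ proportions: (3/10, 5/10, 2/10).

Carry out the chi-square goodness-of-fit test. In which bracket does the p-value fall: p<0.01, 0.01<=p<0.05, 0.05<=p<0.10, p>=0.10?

p-value bracket: 0.01<=p<0.05

n = 91; E_i = n·p_i = [27.30, 45.50, 18.20]
χ² = (39−27.30)²/27.30 + (38−45.50)²/45.50 + (14−18.20)²/18.20 = 7.2198
df = 2
p-value (upper-tail) = 0.02705
→ bracket: 0.01<=p<0.05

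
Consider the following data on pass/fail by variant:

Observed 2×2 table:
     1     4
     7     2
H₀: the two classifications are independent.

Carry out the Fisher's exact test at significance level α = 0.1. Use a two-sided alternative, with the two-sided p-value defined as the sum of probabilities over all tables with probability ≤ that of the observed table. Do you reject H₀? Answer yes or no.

reject H₀: yes

Margins: r₁=5, r₂=9, c₁=8, c₂=6, n=14
p_obs = C(5,1)·C(9,7)/C(14,8); sum pmf over tables with pmf ≤ p_obs
p-value (two-sided) = 0.09091
At α=0.1: p < α → reject H₀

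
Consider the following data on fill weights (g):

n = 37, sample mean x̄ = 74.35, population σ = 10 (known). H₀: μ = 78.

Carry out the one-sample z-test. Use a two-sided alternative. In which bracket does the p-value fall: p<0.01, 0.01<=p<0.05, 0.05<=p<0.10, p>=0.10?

p-value bracket: 0.01<=p<0.05

SE = σ/√n = 10/√37 = 1.6440
z = (x̄−μ₀)/SE = (74.35−78)/1.6440 = -2.2202
p-value (two-sided) = 0.02640
→ bracket: 0.01<=p<0.05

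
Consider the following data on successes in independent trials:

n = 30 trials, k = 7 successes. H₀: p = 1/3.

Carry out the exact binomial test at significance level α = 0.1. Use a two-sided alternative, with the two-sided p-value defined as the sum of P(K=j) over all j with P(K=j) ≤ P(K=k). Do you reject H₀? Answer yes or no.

Exact binomial: n=30, k=7, p₀=1/3=0.3333
P(X=j) = C(n,j)·p₀^j·(1−p₀)^(n−j); p = Σ P(X=j) over j with P(X=j) ≤ P(X=7)
p-value (two-sided) = 0.33279
At α=0.1: p ≥ α → fail to reject H₀

reject H₀: no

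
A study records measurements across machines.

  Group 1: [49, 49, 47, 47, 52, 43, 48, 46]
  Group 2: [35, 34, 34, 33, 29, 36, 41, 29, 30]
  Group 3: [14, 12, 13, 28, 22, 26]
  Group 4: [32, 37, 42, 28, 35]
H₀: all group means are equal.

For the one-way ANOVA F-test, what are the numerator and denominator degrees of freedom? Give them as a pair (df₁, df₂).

k = 4 groups, N = 28 total
df = (k−1, N−k) = (4−1, 28−4) = (3, 24)

degrees of freedom = [3, 24]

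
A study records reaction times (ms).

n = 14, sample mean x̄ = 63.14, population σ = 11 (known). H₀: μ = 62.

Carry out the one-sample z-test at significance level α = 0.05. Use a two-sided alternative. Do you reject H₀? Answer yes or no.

reject H₀: no

SE = σ/√n = 11/√14 = 2.9399
z = (x̄−μ₀)/SE = (63.14−62)/2.9399 = 0.3878
p-value (two-sided) = 0.69818
At α=0.05: p ≥ α → fail to reject H₀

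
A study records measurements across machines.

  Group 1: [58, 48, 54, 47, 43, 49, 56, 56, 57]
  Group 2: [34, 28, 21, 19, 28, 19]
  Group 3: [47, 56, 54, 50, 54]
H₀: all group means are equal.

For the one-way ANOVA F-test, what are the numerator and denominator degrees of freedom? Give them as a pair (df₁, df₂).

degrees of freedom = [2, 17]

k = 3 groups, N = 20 total
df = (k−1, N−k) = (3−1, 20−3) = (2, 17)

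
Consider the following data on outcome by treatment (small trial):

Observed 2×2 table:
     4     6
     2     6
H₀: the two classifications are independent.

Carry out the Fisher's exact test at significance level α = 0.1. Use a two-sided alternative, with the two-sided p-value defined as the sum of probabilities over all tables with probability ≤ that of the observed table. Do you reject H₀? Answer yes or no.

Margins: r₁=10, r₂=8, c₁=6, c₂=12, n=18
p_obs = C(10,4)·C(8,2)/C(18,6); sum pmf over tables with pmf ≤ p_obs
p-value (two-sided) = 0.63801
At α=0.1: p ≥ α → fail to reject H₀

reject H₀: no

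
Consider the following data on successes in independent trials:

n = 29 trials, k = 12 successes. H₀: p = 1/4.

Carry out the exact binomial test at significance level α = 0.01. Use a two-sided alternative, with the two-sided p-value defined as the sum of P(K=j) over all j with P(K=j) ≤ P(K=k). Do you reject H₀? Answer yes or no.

Exact binomial: n=29, k=12, p₀=1/4=0.2500
P(X=j) = C(n,j)·p₀^j·(1−p₀)^(n−j); p = Σ P(X=j) over j with P(X=j) ≤ P(X=12)
p-value (two-sided) = 0.05231
At α=0.01: p ≥ α → fail to reject H₀

reject H₀: no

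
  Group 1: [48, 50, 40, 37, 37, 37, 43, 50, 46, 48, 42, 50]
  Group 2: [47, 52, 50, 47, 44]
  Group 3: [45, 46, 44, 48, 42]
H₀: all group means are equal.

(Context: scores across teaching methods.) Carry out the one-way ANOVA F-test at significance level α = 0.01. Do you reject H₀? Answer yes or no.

reject H₀: no

Group means [44.00, 48.00, 45.00], grand mean 45.136
SSB = Σnᵢ(x̄ᵢ−x̄)² = 56.591; SSW = ΣΣ(x−x̄ᵢ)² = 370.000
MSB = 56.591/2 = 28.2955; MSW = 370.000/19 = 19.4737
F = MSB/MSW = 1.4530
df = (2, 19)
p-value (upper-tail) = 0.25871
At α=0.01: p ≥ α → fail to reject H₀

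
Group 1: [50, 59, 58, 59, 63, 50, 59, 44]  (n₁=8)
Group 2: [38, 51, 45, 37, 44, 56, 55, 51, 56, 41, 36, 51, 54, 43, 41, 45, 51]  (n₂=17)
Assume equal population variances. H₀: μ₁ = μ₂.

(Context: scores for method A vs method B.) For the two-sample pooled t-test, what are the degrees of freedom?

degrees of freedom = 23

df = n₁ + n₂ − 2 = 8 + 17 − 2 = 23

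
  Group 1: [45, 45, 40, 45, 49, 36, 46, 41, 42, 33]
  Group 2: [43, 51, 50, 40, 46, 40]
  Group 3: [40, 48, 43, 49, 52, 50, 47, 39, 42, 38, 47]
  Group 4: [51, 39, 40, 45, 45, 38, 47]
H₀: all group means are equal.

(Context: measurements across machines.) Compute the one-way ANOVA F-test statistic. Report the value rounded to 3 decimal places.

Group means [42.20, 45.00, 45.00, 43.57], grand mean 43.882
SSB = Σnᵢ(x̄ᵢ−x̄)² = 50.215; SSW = ΣΣ(x−x̄ᵢ)² = 695.314
MSB = 50.215/3 = 16.7384; MSW = 695.314/30 = 23.1771
F = MSB/MSW = 0.7222
df = (3, 30)

test statistic = 0.722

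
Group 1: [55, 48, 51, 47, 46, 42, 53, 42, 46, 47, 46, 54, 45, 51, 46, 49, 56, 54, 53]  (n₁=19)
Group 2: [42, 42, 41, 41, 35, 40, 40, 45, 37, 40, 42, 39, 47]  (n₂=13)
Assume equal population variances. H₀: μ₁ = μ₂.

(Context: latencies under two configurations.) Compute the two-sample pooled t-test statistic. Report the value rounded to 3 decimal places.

x̄₁=49.000, s₁=4.308, n₁=19
x̄₂=40.846, s₂=3.078, n₂=13
s_p² = [18·4.308² + 12·3.078²]/30 = 14.9231
SE = √(s_p²·(1/19+1/13)) = 1.3905
t = (49.000−40.846)/1.3905 = 5.8642
df = 30

test statistic = 5.864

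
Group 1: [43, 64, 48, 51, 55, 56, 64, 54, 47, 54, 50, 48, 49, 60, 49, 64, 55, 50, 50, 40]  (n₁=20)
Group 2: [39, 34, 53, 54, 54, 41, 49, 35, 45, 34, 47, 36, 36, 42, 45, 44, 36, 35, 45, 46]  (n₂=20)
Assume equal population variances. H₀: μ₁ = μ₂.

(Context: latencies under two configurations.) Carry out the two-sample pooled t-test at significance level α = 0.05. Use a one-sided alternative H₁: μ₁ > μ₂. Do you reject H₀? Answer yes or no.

x̄₁=52.550, s₁=6.669, n₁=20
x̄₂=42.500, s₂=6.763, n₂=20
s_p² = [19·6.669² + 19·6.763²]/38 = 45.1039
SE = √(s_p²·(1/20+1/20)) = 2.1238
t = (52.550−42.500)/2.1238 = 4.7322
df = 38
p-value (one-sided, H₁ greater) = 0.00002
At α=0.05: p < α → reject H₀

reject H₀: yes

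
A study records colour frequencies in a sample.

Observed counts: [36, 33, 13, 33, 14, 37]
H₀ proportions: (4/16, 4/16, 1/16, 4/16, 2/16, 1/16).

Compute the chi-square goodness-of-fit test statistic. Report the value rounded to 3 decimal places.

test statistic = 75.398

n = 166; E_i = n·p_i = [41.50, 41.50, 10.38, 41.50, 20.75, 10.38]
χ² = (36−41.50)²/41.50 + (33−41.50)²/41.50 + (13−10.38)²/10.38 + (33−41.50)²/41.50 + (14−20.75)²/20.75 + (37−10.38)²/10.38 = 75.3976
df = 5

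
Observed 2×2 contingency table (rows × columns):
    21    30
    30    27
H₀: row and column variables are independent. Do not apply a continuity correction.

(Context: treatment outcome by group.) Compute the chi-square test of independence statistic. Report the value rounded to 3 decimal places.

test statistic = 1.417

Row totals [51, 57], col totals [51, 57], n=108
χ² = (21−24.08)²/24.08 + (30−26.92)²/26.92 + (30−26.92)²/26.92 + (27−30.08)²/30.08 = 1.4172
df = 1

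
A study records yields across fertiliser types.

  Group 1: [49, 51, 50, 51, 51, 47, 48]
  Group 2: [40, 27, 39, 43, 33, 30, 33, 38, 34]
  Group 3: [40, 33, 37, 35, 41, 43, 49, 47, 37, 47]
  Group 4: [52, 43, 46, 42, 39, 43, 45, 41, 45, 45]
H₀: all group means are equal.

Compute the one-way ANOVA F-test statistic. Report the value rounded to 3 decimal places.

test statistic = 15.201

Group means [49.57, 35.22, 40.90, 44.10], grand mean 42.056
SSB = Σnᵢ(x̄ᵢ−x̄)² = 870.819; SSW = ΣΣ(x−x̄ᵢ)² = 611.070
MSB = 870.819/3 = 290.2730; MSW = 611.070/32 = 19.0959
F = MSB/MSW = 15.2008
df = (3, 32)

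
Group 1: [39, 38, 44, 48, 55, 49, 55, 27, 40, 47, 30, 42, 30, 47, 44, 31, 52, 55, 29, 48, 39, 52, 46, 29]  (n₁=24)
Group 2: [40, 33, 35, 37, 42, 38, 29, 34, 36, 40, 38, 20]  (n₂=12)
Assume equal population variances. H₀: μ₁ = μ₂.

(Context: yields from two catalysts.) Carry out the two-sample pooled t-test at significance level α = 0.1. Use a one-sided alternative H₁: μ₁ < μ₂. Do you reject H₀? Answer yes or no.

reject H₀: no

x̄₁=42.333, s₁=9.111, n₁=24
x̄₂=35.167, s₂=5.937, n₂=12
s_p² = [23·9.111² + 11·5.937²]/34 = 67.5588
SE = √(s_p²·(1/24+1/12)) = 2.9060
t = (42.333−35.167)/2.9060 = 2.4662
df = 34
p-value (one-sided, H₁ less) = 0.99057
At α=0.1: p ≥ α → fail to reject H₀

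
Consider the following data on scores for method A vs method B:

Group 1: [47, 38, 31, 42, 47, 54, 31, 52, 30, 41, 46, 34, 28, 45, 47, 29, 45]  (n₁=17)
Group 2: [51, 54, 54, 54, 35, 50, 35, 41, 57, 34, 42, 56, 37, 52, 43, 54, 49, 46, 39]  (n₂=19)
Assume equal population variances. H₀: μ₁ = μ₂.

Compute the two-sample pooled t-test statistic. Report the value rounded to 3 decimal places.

x̄₁=40.412, s₁=8.449, n₁=17
x̄₂=46.474, s₂=7.905, n₂=19
s_p² = [16·8.449² + 18·7.905²]/34 = 66.6722
SE = √(s_p²·(1/17+1/19)) = 2.7260
t = (40.412−46.474)/2.7260 = -2.2238
df = 34

test statistic = -2.224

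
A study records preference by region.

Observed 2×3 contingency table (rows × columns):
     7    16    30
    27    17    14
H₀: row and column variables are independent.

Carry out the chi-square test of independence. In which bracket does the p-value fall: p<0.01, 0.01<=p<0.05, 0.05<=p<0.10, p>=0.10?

Row totals [53, 58], col totals [34, 33, 44], n=111
χ² = (7−16.23)²/16.23 + (16−15.76)²/15.76 + (30−21.01)²/21.01 + (27−17.77)²/17.77 + (17−17.24)²/17.24 + (14−22.99)²/22.99 = 17.4233
df = 2
p-value (upper-tail) = 0.00016
→ bracket: p<0.01

p-value bracket: p<0.01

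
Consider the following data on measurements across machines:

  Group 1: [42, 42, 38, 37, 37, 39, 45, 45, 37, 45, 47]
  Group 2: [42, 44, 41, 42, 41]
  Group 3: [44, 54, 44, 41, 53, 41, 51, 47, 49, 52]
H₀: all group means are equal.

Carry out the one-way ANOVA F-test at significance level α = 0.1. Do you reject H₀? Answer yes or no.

reject H₀: yes

Group means [41.27, 42.00, 47.60], grand mean 43.846
SSB = Σnᵢ(x̄ᵢ−x̄)² = 230.803; SSW = ΣΣ(x−x̄ᵢ)² = 368.582
MSB = 230.803/2 = 115.4014; MSW = 368.582/23 = 16.0253
F = MSB/MSW = 7.2012
df = (2, 23)
p-value (upper-tail) = 0.00373
At α=0.1: p < α → reject H₀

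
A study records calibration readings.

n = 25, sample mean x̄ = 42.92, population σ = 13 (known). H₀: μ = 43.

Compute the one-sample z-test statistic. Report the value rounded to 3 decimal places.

SE = σ/√n = 13/√25 = 2.6000
z = (x̄−μ₀)/SE = (42.92−43)/2.6000 = -0.0308

test statistic = -0.031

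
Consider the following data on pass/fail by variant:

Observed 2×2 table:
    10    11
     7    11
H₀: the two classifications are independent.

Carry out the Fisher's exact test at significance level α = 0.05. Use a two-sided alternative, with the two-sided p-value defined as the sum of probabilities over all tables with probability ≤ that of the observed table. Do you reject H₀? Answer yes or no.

Margins: r₁=21, r₂=18, c₁=17, c₂=22, n=39
p_obs = C(21,10)·C(18,7)/C(39,17); sum pmf over tables with pmf ≤ p_obs
p-value (two-sided) = 0.74791
At α=0.05: p ≥ α → fail to reject H₀

reject H₀: no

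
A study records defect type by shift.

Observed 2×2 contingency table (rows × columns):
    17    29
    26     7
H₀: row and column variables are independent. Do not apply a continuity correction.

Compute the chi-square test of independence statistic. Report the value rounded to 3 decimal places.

test statistic = 13.556

Row totals [46, 33], col totals [43, 36], n=79
χ² = (17−25.04)²/25.04 + (29−20.96)²/20.96 + (26−17.96)²/17.96 + (7−15.04)²/15.04 = 13.5560
df = 1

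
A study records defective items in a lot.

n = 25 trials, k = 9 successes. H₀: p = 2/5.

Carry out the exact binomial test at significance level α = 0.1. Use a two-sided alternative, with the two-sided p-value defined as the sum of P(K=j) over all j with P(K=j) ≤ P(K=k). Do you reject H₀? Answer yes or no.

reject H₀: no

Exact binomial: n=25, k=9, p₀=2/5=0.4000
P(X=j) = C(n,j)·p₀^j·(1−p₀)^(n−j); p = Σ P(X=j) over j with P(X=j) ≤ P(X=9)
p-value (two-sided) = 0.83884
At α=0.1: p ≥ α → fail to reject H₀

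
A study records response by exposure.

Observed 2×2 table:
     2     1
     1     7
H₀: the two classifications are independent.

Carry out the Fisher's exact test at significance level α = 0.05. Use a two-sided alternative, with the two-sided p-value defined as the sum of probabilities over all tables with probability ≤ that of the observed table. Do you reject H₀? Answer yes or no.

reject H₀: no

Margins: r₁=3, r₂=8, c₁=3, c₂=8, n=11
p_obs = C(3,2)·C(8,1)/C(11,3); sum pmf over tables with pmf ≤ p_obs
p-value (two-sided) = 0.15152
At α=0.05: p ≥ α → fail to reject H₀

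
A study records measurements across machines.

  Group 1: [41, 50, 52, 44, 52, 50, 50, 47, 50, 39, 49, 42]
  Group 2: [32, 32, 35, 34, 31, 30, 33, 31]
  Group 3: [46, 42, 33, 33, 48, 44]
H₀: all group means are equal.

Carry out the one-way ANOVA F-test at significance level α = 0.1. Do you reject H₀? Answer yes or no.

reject H₀: yes

Group means [47.17, 32.25, 41.00], grand mean 41.154
SSB = Σnᵢ(x̄ᵢ−x̄)² = 1068.218; SSW = ΣΣ(x−x̄ᵢ)² = 455.167
MSB = 1068.218/2 = 534.1090; MSW = 455.167/23 = 19.7899
F = MSB/MSW = 26.9890
df = (2, 23)
p-value (upper-tail) = 0.00000
At α=0.1: p < α → reject H₀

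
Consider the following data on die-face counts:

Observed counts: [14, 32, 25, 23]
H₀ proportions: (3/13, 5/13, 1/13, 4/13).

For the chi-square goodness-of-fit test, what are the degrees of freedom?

degrees of freedom = 3

df = k − 1 = 4 − 1 = 3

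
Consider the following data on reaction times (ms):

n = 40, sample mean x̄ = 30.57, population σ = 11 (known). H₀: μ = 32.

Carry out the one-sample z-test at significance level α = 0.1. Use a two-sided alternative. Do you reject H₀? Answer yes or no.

reject H₀: no

SE = σ/√n = 11/√40 = 1.7393
z = (x̄−μ₀)/SE = (30.57−32)/1.7393 = -0.8222
p-value (two-sided) = 0.41097
At α=0.1: p ≥ α → fail to reject H₀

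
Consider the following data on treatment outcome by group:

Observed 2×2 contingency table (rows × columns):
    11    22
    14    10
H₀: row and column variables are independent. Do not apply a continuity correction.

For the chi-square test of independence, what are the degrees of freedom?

df = (r−1)(c−1) = (2−1)·(2−1) = 1

degrees of freedom = 1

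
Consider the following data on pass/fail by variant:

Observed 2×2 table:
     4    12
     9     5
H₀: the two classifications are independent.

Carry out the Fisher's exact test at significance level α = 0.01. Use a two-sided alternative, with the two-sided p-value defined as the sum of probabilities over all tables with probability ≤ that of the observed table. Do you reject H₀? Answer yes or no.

reject H₀: no

Margins: r₁=16, r₂=14, c₁=13, c₂=17, n=30
p_obs = C(16,4)·C(14,9)/C(30,13); sum pmf over tables with pmf ≤ p_obs
p-value (two-sided) = 0.06336
At α=0.01: p ≥ α → fail to reject H₀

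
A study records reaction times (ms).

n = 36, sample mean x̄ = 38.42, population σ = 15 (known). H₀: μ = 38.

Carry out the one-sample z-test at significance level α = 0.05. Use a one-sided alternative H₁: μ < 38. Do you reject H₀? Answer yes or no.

reject H₀: no

SE = σ/√n = 15/√36 = 2.5000
z = (x̄−μ₀)/SE = (38.42−38)/2.5000 = 0.1680
p-value (one-sided, H₁ less) = 0.56671
At α=0.05: p ≥ α → fail to reject H₀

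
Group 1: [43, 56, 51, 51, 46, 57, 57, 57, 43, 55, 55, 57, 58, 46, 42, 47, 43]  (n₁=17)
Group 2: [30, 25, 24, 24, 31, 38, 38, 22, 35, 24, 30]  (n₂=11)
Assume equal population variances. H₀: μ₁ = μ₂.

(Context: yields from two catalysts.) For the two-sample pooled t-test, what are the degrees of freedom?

degrees of freedom = 26

df = n₁ + n₂ − 2 = 17 + 11 − 2 = 26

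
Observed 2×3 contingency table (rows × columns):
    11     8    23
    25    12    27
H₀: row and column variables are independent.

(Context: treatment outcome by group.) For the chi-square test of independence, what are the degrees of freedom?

degrees of freedom = 2

df = (r−1)(c−1) = (2−1)·(3−1) = 2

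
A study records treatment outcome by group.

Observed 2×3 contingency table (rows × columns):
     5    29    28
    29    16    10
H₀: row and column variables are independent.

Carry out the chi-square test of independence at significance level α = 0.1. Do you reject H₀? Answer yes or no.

reject H₀: yes

Row totals [62, 55], col totals [34, 45, 38], n=117
χ² = (5−18.02)²/18.02 + (29−23.85)²/23.85 + (28−20.14)²/20.14 + (29−15.98)²/15.98 + (16−21.15)²/21.15 + (10−17.86)²/17.86 = 28.9077
df = 2
p-value (upper-tail) = 0.00000
At α=0.1: p < α → reject H₀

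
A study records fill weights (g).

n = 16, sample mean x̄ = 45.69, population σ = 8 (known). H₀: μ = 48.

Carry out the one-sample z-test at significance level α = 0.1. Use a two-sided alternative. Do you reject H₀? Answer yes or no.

SE = σ/√n = 8/√16 = 2.0000
z = (x̄−μ₀)/SE = (45.69−48)/2.0000 = -1.1550
p-value (two-sided) = 0.24809
At α=0.1: p ≥ α → fail to reject H₀

reject H₀: no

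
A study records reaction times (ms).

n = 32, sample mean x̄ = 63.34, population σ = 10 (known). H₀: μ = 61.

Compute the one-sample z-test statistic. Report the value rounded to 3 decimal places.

test statistic = 1.324

SE = σ/√n = 10/√32 = 1.7678
z = (x̄−μ₀)/SE = (63.34−61)/1.7678 = 1.3237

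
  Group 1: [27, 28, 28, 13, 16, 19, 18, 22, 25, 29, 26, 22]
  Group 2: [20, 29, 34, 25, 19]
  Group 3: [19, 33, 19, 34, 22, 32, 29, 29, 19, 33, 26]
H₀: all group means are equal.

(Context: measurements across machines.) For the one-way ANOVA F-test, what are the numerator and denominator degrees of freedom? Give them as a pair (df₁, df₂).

k = 3 groups, N = 28 total
df = (k−1, N−k) = (3−1, 28−3) = (2, 25)

degrees of freedom = [2, 25]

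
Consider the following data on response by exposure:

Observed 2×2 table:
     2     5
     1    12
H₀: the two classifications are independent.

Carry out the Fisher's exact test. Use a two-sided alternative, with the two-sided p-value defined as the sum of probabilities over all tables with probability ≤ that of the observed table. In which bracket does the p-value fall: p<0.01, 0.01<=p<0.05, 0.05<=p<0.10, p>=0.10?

p-value bracket: p>=0.10

Margins: r₁=7, r₂=13, c₁=3, c₂=17, n=20
p_obs = C(7,2)·C(13,1)/C(20,3); sum pmf over tables with pmf ≤ p_obs
p-value (two-sided) = 0.27018
→ bracket: p>=0.10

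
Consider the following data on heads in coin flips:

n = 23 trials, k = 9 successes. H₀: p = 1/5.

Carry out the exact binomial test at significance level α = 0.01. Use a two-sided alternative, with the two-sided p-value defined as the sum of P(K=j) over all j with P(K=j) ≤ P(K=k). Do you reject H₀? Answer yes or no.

Exact binomial: n=23, k=9, p₀=1/5=0.2000
P(X=j) = C(n,j)·p₀^j·(1−p₀)^(n−j); p = Σ P(X=j) over j with P(X=j) ≤ P(X=9)
p-value (two-sided) = 0.03325
At α=0.01: p ≥ α → fail to reject H₀

reject H₀: no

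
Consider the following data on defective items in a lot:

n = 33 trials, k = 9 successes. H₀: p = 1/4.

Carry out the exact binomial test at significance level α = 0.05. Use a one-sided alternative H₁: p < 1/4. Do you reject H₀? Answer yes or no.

Exact binomial: n=33, k=9, p₀=1/4=0.2500
P(X≤9) from Σ C(n,i)·p₀^i·(1−p₀)^(n−i)
p-value (one-sided, H₁ less) = 0.70087
At α=0.05: p ≥ α → fail to reject H₀

reject H₀: no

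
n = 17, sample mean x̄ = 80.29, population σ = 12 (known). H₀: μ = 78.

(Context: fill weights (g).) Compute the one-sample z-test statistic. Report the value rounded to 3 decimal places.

SE = σ/√n = 12/√17 = 2.9104
z = (x̄−μ₀)/SE = (80.29−78)/2.9104 = 0.7868

test statistic = 0.787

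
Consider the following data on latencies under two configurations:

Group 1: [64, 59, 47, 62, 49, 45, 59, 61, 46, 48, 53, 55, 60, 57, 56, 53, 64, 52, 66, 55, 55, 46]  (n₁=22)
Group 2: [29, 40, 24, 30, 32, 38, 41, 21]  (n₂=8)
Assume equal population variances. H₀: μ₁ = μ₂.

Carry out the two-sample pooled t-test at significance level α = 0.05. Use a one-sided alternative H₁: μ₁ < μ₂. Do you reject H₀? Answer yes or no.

reject H₀: no

x̄₁=55.091, s₁=6.391, n₁=22
x̄₂=31.875, s₂=7.357, n₂=8
s_p² = [21·6.391² + 7·7.357²]/28 = 44.1676
SE = √(s_p²·(1/22+1/8)) = 2.7438
t = (55.091−31.875)/2.7438 = 8.4612
df = 28
p-value (one-sided, H₁ less) = 1.00000
At α=0.05: p ≥ α → fail to reject H₀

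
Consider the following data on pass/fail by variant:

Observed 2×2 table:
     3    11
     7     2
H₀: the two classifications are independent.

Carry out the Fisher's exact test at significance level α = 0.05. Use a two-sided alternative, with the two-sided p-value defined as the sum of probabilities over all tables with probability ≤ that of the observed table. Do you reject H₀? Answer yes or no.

reject H₀: yes

Margins: r₁=14, r₂=9, c₁=10, c₂=13, n=23
p_obs = C(14,3)·C(9,7)/C(23,10); sum pmf over tables with pmf ≤ p_obs
p-value (two-sided) = 0.01306
At α=0.05: p < α → reject H₀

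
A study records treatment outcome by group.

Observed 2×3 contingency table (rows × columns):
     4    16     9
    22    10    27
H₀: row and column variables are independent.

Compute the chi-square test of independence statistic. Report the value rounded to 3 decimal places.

Row totals [29, 59], col totals [26, 26, 36], n=88
χ² = (4−8.57)²/8.57 + (16−8.57)²/8.57 + (9−11.86)²/11.86 + (22−17.43)²/17.43 + (10−17.43)²/17.43 + (27−24.14)²/24.14 = 14.2783
df = 2

test statistic = 14.278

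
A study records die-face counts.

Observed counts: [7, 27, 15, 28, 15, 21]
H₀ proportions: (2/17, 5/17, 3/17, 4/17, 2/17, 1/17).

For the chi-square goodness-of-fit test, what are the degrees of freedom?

df = k − 1 = 6 − 1 = 5

degrees of freedom = 5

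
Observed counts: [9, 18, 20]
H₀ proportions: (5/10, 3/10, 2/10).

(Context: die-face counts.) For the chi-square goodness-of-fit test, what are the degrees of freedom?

df = k − 1 = 3 − 1 = 2

degrees of freedom = 2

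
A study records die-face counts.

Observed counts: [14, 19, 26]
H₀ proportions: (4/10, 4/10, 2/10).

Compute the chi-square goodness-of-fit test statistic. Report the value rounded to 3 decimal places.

test statistic = 21.890

n = 59; E_i = n·p_i = [23.60, 23.60, 11.80]
χ² = (14−23.60)²/23.60 + (19−23.60)²/23.60 + (26−11.80)²/11.80 = 21.8898
df = 2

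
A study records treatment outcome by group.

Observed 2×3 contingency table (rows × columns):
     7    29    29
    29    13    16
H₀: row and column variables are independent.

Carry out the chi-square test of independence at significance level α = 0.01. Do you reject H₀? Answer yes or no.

reject H₀: yes

Row totals [65, 58], col totals [36, 42, 45], n=123
χ² = (7−19.02)²/19.02 + (29−22.20)²/22.20 + (29−23.78)²/23.78 + (29−16.98)²/16.98 + (13−19.80)²/19.80 + (16−21.22)²/21.22 = 22.9713
df = 2
p-value (upper-tail) = 0.00001
At α=0.01: p < α → reject H₀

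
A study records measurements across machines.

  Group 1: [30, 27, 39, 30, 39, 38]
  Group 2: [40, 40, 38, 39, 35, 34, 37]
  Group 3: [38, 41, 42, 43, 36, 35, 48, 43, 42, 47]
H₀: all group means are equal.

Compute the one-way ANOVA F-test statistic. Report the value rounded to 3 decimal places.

test statistic = 6.583

Group means [33.83, 37.57, 41.50], grand mean 38.304
SSB = Σnᵢ(x̄ᵢ−x̄)² = 225.822; SSW = ΣΣ(x−x̄ᵢ)² = 343.048
MSB = 225.822/2 = 112.9110; MSW = 343.048/20 = 17.1524
F = MSB/MSW = 6.5828
df = (2, 20)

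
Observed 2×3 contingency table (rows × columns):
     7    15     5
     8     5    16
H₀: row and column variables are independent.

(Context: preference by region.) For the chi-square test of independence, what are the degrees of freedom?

degrees of freedom = 2

df = (r−1)(c−1) = (2−1)·(3−1) = 2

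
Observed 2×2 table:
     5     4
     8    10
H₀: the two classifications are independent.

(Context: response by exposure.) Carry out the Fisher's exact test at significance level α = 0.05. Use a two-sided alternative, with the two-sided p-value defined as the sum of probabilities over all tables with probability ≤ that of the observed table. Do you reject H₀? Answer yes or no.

reject H₀: no

Margins: r₁=9, r₂=18, c₁=13, c₂=14, n=27
p_obs = C(9,5)·C(18,8)/C(27,13); sum pmf over tables with pmf ≤ p_obs
p-value (two-sided) = 0.69458
At α=0.05: p ≥ α → fail to reject H₀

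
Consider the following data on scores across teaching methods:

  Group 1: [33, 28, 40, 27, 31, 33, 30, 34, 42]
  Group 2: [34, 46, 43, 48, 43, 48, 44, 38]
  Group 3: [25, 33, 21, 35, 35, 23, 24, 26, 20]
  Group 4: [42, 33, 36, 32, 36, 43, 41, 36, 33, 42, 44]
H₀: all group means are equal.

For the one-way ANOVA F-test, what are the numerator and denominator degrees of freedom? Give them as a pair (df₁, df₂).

k = 4 groups, N = 37 total
df = (k−1, N−k) = (4−1, 37−4) = (3, 33)

degrees of freedom = [3, 33]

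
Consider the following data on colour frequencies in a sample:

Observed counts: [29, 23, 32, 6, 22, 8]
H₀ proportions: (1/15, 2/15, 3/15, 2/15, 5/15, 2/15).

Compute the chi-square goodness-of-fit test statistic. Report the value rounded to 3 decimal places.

test statistic = 79.204

n = 120; E_i = n·p_i = [8.00, 16.00, 24.00, 16.00, 40.00, 16.00]
χ² = (29−8.00)²/8.00 + (23−16.00)²/16.00 + (32−24.00)²/24.00 + (6−16.00)²/16.00 + (22−40.00)²/40.00 + (8−16.00)²/16.00 = 79.2042
df = 5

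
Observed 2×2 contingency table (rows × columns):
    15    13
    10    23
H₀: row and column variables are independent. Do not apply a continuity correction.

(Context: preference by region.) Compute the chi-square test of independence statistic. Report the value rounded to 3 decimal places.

test statistic = 3.391

Row totals [28, 33], col totals [25, 36], n=61
χ² = (15−11.48)²/11.48 + (13−16.52)²/16.52 + (10−13.52)²/13.52 + (23−19.48)²/19.48 = 3.3907
df = 1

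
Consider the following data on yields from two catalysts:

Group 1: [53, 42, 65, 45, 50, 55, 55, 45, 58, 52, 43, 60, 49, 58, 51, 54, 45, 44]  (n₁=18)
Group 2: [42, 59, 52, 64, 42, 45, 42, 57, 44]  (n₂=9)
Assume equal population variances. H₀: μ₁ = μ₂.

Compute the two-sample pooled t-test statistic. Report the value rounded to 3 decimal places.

test statistic = 0.564

x̄₁=51.333, s₁=6.535, n₁=18
x̄₂=49.667, s₂=8.529, n₂=9
s_p² = [17·6.535² + 8·8.529²]/25 = 52.3200
SE = √(s_p²·(1/18+1/9)) = 2.9530
t = (51.333−49.667)/2.9530 = 0.5644
df = 25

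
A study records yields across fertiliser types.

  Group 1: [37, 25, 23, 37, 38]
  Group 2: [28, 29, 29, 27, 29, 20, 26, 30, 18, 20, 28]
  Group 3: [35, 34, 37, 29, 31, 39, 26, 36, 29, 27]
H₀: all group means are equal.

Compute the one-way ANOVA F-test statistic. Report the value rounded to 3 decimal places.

Group means [32.00, 25.82, 32.30], grand mean 29.500
SSB = Σnᵢ(x̄ᵢ−x̄)² = 258.764; SSW = ΣΣ(x−x̄ᵢ)² = 585.736
MSB = 258.764/2 = 129.3818; MSW = 585.736/23 = 25.4668
F = MSB/MSW = 5.0804
df = (2, 23)

test statistic = 5.080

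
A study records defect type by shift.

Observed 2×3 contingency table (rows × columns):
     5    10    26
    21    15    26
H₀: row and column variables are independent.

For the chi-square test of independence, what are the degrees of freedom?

df = (r−1)(c−1) = (2−1)·(3−1) = 2

degrees of freedom = 2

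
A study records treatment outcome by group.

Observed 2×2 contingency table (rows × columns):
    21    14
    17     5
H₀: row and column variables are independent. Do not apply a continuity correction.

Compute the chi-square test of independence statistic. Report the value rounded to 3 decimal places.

test statistic = 1.814

Row totals [35, 22], col totals [38, 19], n=57
χ² = (21−23.33)²/23.33 + (14−11.67)²/11.67 + (17−14.67)²/14.67 + (5−7.33)²/7.33 = 1.8136
df = 1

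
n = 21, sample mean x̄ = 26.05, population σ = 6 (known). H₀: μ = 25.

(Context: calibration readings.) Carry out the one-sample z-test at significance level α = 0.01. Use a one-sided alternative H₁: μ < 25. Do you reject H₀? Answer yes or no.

SE = σ/√n = 6/√21 = 1.3093
z = (x̄−μ₀)/SE = (26.05−25)/1.3093 = 0.8020
p-value (one-sided, H₁ less) = 0.78871
At α=0.01: p ≥ α → fail to reject H₀

reject H₀: no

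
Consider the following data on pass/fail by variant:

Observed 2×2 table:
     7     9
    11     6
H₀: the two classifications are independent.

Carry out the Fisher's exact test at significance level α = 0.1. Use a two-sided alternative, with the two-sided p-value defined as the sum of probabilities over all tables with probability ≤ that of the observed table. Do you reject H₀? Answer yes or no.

reject H₀: no

Margins: r₁=16, r₂=17, c₁=18, c₂=15, n=33
p_obs = C(16,7)·C(17,11)/C(33,18); sum pmf over tables with pmf ≤ p_obs
p-value (two-sided) = 0.30283
At α=0.1: p ≥ α → fail to reject H₀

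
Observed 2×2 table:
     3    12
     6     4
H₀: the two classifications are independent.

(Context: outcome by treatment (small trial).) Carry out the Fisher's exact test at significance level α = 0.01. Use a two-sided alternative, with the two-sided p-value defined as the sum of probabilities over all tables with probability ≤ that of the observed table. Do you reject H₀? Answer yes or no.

reject H₀: no

Margins: r₁=15, r₂=10, c₁=9, c₂=16, n=25
p_obs = C(15,3)·C(10,6)/C(25,9); sum pmf over tables with pmf ≤ p_obs
p-value (two-sided) = 0.08722
At α=0.01: p ≥ α → fail to reject H₀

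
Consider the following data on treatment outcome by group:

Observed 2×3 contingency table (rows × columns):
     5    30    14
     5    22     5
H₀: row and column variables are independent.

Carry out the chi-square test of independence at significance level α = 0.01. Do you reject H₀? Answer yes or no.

reject H₀: no

Row totals [49, 32], col totals [10, 52, 19], n=81
χ² = (5−6.05)²/6.05 + (30−31.46)²/31.46 + (14−11.49)²/11.49 + (5−3.95)²/3.95 + (22−20.54)²/20.54 + (5−7.51)²/7.51 = 2.0148
df = 2
p-value (upper-tail) = 0.36517
At α=0.01: p ≥ α → fail to reject H₀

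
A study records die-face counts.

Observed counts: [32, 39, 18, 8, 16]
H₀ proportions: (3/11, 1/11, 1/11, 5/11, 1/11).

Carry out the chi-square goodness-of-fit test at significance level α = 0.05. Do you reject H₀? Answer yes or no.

n = 113; E_i = n·p_i = [30.82, 10.27, 10.27, 51.36, 10.27]
χ² = (32−30.82)²/30.82 + (39−10.27)²/10.27 + (18−10.27)²/10.27 + (8−51.36)²/51.36 + (16−10.27)²/10.27 = 125.9953
df = 4
p-value (upper-tail) = 0.00000
At α=0.05: p < α → reject H₀

reject H₀: yes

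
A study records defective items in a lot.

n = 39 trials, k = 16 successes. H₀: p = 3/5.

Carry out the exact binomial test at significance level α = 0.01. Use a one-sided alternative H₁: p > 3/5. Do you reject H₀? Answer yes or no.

reject H₀: no

Exact binomial: n=39, k=16, p₀=3/5=0.6000
P(X≥16) from Σ C(n,i)·p₀^i·(1−p₀)^(n−i)
p-value (one-sided, H₁ greater) = 0.99465
At α=0.01: p ≥ α → fail to reject H₀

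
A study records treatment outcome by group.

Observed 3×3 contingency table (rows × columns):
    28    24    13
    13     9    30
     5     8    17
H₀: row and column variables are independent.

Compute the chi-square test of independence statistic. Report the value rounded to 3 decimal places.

Row totals [65, 52, 30], col totals [46, 41, 60], n=147
χ² = (28−20.34)²/20.34 + (24−18.13)²/18.13 + (13−26.53)²/26.53 + (13−16.27)²/16.27 + (9−14.50)²/14.50 + (30−21.22)²/21.22 + (5−9.39)²/9.39 + (8−8.37)²/8.37 + (17−12.24)²/12.24 = 21.9744
df = 4

test statistic = 21.974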